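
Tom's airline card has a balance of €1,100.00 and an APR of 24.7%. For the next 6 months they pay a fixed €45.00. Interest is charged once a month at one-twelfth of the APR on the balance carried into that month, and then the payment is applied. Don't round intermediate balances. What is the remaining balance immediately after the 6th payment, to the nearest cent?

€958.75

Monthly rate r = 24.7%/12 = 2.05833% = 0.0205833.
Each month: B ← B·(1+r) − €45.00.
Month 1: interest €22.64; balance after payment €1,077.64.
Month 2: interest €22.18; balance after payment €1,054.82.
Month 3: interest €21.71; balance after payment €1,031.53.
Month 4: interest €21.23; balance after payment €1,007.77.
Month 5: interest €20.74; balance after payment €983.51.
Month 6: interest €20.24; balance after payment €958.75.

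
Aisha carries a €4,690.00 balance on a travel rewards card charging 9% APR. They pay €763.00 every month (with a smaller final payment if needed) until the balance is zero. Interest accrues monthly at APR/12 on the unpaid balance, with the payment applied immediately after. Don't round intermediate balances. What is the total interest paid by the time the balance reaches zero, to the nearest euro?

€130

Monthly rate r = 9%/12 = 0.75% = 0.0075.
Payoff takes n = ⌈−ln(1 − rB₀/P)/ln(1+r)⌉ = ⌈6.317⌉ = 7 payments; the last is €242.15.
Total paid = 6·€763.00 + €242.15 = €4,820.15.
Total interest = total paid − principal = €4,820.15 − €4,690.00 = €130.15.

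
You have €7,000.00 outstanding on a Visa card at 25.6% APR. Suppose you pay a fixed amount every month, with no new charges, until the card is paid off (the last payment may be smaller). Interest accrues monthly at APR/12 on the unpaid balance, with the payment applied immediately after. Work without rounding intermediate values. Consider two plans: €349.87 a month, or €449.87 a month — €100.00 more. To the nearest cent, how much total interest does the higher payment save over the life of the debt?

Monthly rate r = 25.6%/12 = 2.13333% = 0.0213333.
At €349.87/mo: n = ⌈−ln(1 − rB₀/P)/ln(1+r)⌉ = 27 payments (last €129.00); total interest = total paid − €7,000.00 = €2,225.62.
At €449.87/mo: 20 payments (last €49.88); total interest €1,597.41.
Interest saved = €2,225.62 − €1,597.41 = €628.21.

€628.21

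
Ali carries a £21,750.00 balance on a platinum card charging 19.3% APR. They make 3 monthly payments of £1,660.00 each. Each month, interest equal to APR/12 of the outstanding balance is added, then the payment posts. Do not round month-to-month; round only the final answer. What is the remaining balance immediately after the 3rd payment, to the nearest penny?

£17,755.88

Monthly rate r = 19.3%/12 = 1.60833% = 0.0160833.
Each month: B ← B·(1+r) − £1,660.00.
Month 1: interest £349.81; balance after payment £20,439.81.
Month 2: interest £328.74; balance after payment £19,108.55.
Month 3: interest £307.33; balance after payment £17,755.88.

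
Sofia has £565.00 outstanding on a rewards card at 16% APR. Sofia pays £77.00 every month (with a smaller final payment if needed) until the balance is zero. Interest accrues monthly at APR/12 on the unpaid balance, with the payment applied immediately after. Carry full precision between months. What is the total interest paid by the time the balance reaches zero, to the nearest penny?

£33.63

Monthly rate r = 16%/12 = 1.33333% = 0.0133333.
Payoff takes n = ⌈−ln(1 − rB₀/P)/ln(1+r)⌉ = ⌈7.773⌉ = 8 payments; the last is £59.63.
Total paid = 7·£77.00 + £59.63 = £598.63.
Total interest = total paid − principal = £598.63 − £565.00 = £33.63.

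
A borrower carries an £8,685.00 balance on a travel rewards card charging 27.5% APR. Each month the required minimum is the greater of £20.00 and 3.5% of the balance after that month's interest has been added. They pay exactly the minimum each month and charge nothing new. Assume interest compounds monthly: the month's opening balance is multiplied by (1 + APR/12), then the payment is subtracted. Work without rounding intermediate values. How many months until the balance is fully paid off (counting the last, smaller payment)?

Monthly rate r = 27.5%/12 = 2.29167% = 0.0229167.
While 3.5% of the post-interest balance exceeds £20.00, each month B ← (B·(1+r))·(1 − 0.035), i.e. B shrinks by the factor (1+r)·0.965 = 0.98711.
This holds for months 1–212. Entering month 213 the balance is £555.51; 3.5% of the post-interest balance is now below £20.00, so the flat £20.00 minimum applies from here.
From month 213 a fixed £20.00 at rate r clears £555.51 in 45 more payments. Total: 212 + 45 = 257 months.

257 months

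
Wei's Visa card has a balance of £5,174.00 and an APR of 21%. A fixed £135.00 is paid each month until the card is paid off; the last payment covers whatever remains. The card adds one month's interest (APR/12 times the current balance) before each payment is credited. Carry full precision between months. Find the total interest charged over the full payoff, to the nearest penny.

£3,469.80

Monthly rate r = 21%/12 = 1.75% = 0.0175.
Payoff takes n = ⌈−ln(1 − rB₀/P)/ln(1+r)⌉ = ⌈64.028⌉ = 65 payments; the last is £3.80.
Total paid = 64·£135.00 + £3.80 = £8,643.80.
Total interest = total paid − principal = £8,643.80 − £5,174.00 = £3,469.80.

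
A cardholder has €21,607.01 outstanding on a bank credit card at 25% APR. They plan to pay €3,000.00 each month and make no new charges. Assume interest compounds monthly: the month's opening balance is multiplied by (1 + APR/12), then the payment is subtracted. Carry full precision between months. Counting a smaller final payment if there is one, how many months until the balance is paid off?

8 payments

Monthly rate r = 25%/12 = 2.08333% = 0.0208333.
Recurrence: B ← B·(1+r) − €3,000.00.
Month 1: interest €450.15; balance after payment €19,057.16.
Month 2: interest €397.02; balance after payment €16,454.18.
Closed form: n = −ln(1 − rB₀/P)/ln(1+r) = −ln(0.84995)/ln(1.02083) ≈ 7.885, so the balance reaches zero during payment 8.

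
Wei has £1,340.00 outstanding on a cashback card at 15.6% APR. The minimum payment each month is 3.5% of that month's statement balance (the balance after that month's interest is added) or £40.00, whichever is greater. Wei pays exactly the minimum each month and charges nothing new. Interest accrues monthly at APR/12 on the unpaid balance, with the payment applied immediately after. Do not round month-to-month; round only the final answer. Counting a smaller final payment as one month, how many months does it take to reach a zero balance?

Monthly rate r = 15.6%/12 = 1.3% = 0.013.
While 3.5% of the post-interest balance exceeds £40.00, each month B ← (B·(1+r))·(1 − 0.035), i.e. B shrinks by the factor (1+r)·0.965 = 0.97754.
This holds for months 1–8. Entering month 9 the balance is £1,117.37; 3.5% of the post-interest balance is now below £40.00, so the flat £40.00 minimum applies from here.
From month 9 a fixed £40.00 at rate r clears £1,117.37 in 35 more payments. Total: 8 + 35 = 43 months.

43 months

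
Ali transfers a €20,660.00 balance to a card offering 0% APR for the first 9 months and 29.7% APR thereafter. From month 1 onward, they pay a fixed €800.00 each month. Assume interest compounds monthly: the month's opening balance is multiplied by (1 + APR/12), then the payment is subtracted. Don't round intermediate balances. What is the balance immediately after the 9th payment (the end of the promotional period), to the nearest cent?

Promo months 1–9 at r₀ = 0%/12 = 0; months 10+ at r₁ = 29.7%/12 = 0.02475.
After month 9 (no interest yet): B = €20,660.00 − 9·€800.00 = €13,460.00.

€13,460.00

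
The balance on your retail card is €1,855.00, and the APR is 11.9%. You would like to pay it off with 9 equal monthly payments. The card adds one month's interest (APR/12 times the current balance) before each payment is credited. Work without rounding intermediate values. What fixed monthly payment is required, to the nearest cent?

Monthly rate r = 11.9%/12 = 0.991667% = 0.00991667.
Level-payment amortization: P = B₀·r / (1 − (1+r)^(−n)) = 1855.00·0.00991667 / (1 − 1.00992^(−9)).
Denominator 1 − (1+r)^(−9) = 0.0849809304.
P = 18.3954 / 0.0849809304 ≈ 216.47.

€216.47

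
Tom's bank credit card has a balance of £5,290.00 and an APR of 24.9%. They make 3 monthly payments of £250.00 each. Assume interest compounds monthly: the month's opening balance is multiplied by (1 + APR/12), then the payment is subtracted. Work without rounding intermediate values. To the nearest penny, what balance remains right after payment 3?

£4,860.51

Monthly rate r = 24.9%/12 = 2.075% = 0.02075.
Each month: B ← B·(1+r) − £250.00.
Month 1: interest £109.77; balance after payment £5,149.77.
Month 2: interest £106.86; balance after payment £5,006.63.
Month 3: interest £103.89; balance after payment £4,860.51.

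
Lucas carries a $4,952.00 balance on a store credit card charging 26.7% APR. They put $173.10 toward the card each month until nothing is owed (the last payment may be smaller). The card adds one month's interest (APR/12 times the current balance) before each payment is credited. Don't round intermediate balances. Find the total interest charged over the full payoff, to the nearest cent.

Monthly rate r = 26.7%/12 = 2.225% = 0.02225.
Payoff takes n = ⌈−ln(1 − rB₀/P)/ln(1+r)⌉ = ⌈45.989⌉ = 46 payments; the last is $171.21.
Total paid = 45·$173.10 + $171.21 = $7,960.71.
Total interest = total paid − principal = $7,960.71 − $4,952.00 = $3,008.71.

$3,008.71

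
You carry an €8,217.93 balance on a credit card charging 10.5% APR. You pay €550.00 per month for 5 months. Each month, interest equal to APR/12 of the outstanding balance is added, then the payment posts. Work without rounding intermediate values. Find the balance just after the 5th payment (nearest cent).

Monthly rate r = 10.5%/12 = 0.875% = 0.00875.
Each month: B ← B·(1+r) − €550.00.
Month 1: interest €71.91; balance after payment €7,739.84.
Month 2: interest €67.72; balance after payment €7,257.56.
Month 3: interest €63.50; balance after payment €6,771.06.
Month 4: interest €59.25; balance after payment €6,280.31.
Month 5: interest €54.95; balance after payment €5,785.26.

€5,785.26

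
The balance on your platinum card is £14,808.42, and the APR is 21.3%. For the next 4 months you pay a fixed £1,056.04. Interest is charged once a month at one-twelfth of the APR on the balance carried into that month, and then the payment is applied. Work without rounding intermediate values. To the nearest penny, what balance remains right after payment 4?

£11,550.18

Monthly rate r = 21.3%/12 = 1.775% = 0.01775.
Each month: B ← B·(1+r) − £1,056.04.
Month 1: interest £262.85; balance after payment £14,015.23.
Month 2: interest £248.77; balance after payment £13,207.96.
Month 3: interest £234.44; balance after payment £12,386.36.
Month 4: interest £219.86; balance after payment £11,550.18.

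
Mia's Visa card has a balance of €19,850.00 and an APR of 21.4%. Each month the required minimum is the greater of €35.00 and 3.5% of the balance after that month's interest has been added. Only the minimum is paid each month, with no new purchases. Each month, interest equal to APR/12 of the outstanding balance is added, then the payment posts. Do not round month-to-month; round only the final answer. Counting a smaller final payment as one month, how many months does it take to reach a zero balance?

Monthly rate r = 21.4%/12 = 1.78333% = 0.0178333.
While 3.5% of the post-interest balance exceeds €35.00, each month B ← (B·(1+r))·(1 − 0.035), i.e. B shrinks by the factor (1+r)·0.965 = 0.98221.
This holds for months 1–168. Entering month 169 the balance is €972.81; 3.5% of the post-interest balance is now below €35.00, so the flat €35.00 minimum applies from here.
From month 169 a fixed €35.00 at rate r clears €972.81 in 39 more payments. Total: 168 + 39 = 207 months.

207 months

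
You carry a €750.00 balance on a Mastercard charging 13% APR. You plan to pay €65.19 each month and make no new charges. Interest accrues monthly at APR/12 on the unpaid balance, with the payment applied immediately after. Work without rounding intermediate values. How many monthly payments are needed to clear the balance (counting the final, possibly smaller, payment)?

Monthly rate r = 13%/12 = 1.08333% = 0.0108333.
Recurrence: B ← B·(1+r) − €65.19.
Month 1: interest €8.12; balance after payment €692.93.
Month 2: interest €7.51; balance after payment €635.25.
Closed form: n = −ln(1 − rB₀/P)/ln(1+r) = −ln(0.87536)/ln(1.01083) ≈ 12.354, so the balance reaches zero during payment 13.

13 payments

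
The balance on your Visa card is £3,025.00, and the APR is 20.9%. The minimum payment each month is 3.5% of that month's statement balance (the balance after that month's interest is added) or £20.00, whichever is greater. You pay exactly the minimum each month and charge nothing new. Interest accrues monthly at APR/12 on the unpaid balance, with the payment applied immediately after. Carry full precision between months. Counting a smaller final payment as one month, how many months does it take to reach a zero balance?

131 months

Monthly rate r = 20.9%/12 = 1.74167% = 0.0174167.
While 3.5% of the post-interest balance exceeds £20.00, each month B ← (B·(1+r))·(1 − 0.035), i.e. B shrinks by the factor (1+r)·0.965 = 0.98181.
This holds for months 1–92. Entering month 93 the balance is £558.64; 3.5% of the post-interest balance is now below £20.00, so the flat £20.00 minimum applies from here.
From month 93 a fixed £20.00 at rate r clears £558.64 in 39 more payments. Total: 92 + 39 = 131 months.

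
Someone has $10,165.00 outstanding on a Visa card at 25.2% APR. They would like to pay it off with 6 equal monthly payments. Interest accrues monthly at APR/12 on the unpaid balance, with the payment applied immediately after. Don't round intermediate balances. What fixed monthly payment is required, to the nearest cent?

$1,820.84

Monthly rate r = 25.2%/12 = 2.1% = 0.021.
Level-payment amortization: P = B₀·r / (1 − (1+r)^(−n)) = 10165.00·0.021 / (1 − 1.021^(−6)).
Denominator 1 − (1+r)^(−6) = 0.117234102.
P = 213.465 / 0.117234102 ≈ 1820.84.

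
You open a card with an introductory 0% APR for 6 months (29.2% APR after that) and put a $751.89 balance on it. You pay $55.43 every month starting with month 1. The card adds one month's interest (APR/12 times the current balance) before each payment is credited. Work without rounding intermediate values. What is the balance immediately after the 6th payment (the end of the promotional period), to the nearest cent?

$419.31

Promo months 1–6 at r₀ = 0%/12 = 0; months 7+ at r₁ = 29.2%/12 = 0.0243333.
After month 6 (no interest yet): B = $751.89 − 6·$55.43 = $419.31.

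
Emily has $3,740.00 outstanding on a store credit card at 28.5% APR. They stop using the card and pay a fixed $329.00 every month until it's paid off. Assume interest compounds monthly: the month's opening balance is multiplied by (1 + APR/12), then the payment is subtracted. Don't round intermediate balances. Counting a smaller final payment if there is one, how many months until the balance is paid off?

Monthly rate r = 28.5%/12 = 2.375% = 0.02375.
Recurrence: B ← B·(1+r) − $329.00.
Month 1: interest $88.83; balance after payment $3,499.82.
Month 2: interest $83.12; balance after payment $3,253.95.
Closed form: n = −ln(1 − rB₀/P)/ln(1+r) = −ln(0.73002)/ln(1.02375) ≈ 13.407, so the balance reaches zero during payment 14.

14 payments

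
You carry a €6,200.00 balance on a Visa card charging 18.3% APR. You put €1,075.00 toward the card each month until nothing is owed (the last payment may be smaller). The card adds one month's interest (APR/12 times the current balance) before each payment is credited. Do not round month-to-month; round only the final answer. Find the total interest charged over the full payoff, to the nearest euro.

Monthly rate r = 18.3%/12 = 1.525% = 0.01525.
Payoff takes n = ⌈−ln(1 − rB₀/P)/ln(1+r)⌉ = ⌈6.083⌉ = 7 payments; the last is €89.76.
Total paid = 6·€1,075.00 + €89.76 = €6,539.76.
Total interest = total paid − principal = €6,539.76 − €6,200.00 = €339.76.

€340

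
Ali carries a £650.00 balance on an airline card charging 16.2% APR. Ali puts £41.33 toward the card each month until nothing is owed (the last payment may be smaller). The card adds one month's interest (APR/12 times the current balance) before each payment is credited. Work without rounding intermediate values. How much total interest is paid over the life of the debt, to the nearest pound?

Monthly rate r = 16.2%/12 = 1.35% = 0.0135.
Payoff takes n = ⌈−ln(1 − rB₀/P)/ln(1+r)⌉ = ⌈17.797⌉ = 18 payments; the last is £33.00.
Total paid = 17·£41.33 + £33.00 = £735.61.
Total interest = total paid − principal = £735.61 − £650.00 = £85.61.

£86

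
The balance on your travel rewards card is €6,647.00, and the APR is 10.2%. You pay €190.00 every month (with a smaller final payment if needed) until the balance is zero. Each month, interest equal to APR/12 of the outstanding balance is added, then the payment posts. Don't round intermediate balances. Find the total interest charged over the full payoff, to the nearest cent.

€1,275.42

Monthly rate r = 10.2%/12 = 0.85% = 0.0085.
Payoff takes n = ⌈−ln(1 − rB₀/P)/ln(1+r)⌉ = ⌈41.696⌉ = 42 payments; the last is €132.42.
Total paid = 41·€190.00 + €132.42 = €7,922.42.
Total interest = total paid − principal = €7,922.42 − €6,647.00 = €1,275.42.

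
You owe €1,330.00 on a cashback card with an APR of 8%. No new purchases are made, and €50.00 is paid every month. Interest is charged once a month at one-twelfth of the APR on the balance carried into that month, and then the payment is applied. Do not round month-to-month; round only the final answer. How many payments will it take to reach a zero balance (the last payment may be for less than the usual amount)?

Monthly rate r = 8%/12 = 0.666667% = 0.00666667.
Recurrence: B ← B·(1+r) − €50.00.
Month 1: interest €8.87; balance after payment €1,288.87.
Month 2: interest €8.59; balance after payment €1,247.46.
Closed form: n = −ln(1 − rB₀/P)/ln(1+r) = −ln(0.82267)/ln(1.00667) ≈ 29.378, so the balance reaches zero during payment 30.

30 months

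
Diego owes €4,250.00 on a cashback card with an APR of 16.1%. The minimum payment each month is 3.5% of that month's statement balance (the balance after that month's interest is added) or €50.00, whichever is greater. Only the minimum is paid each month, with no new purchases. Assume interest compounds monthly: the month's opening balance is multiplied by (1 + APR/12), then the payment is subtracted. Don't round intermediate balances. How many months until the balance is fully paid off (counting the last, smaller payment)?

86 months

Monthly rate r = 16.1%/12 = 1.34167% = 0.0134167.
While 3.5% of the post-interest balance exceeds €50.00, each month B ← (B·(1+r))·(1 − 0.035), i.e. B shrinks by the factor (1+r)·0.965 = 0.97795.
This holds for months 1–50. Entering month 51 the balance is €1,393.66; 3.5% of the post-interest balance is now below €50.00, so the flat €50.00 minimum applies from here.
From month 51 a fixed €50.00 at rate r clears €1,393.66 in 36 more payments. Total: 50 + 36 = 86 months.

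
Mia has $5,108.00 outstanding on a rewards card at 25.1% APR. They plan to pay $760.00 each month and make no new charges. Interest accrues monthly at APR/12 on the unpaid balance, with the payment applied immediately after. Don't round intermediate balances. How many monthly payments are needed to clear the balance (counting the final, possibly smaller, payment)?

8 months

Monthly rate r = 25.1%/12 = 2.09167% = 0.0209167.
Recurrence: B ← B·(1+r) − $760.00.
Month 1: interest $106.84; balance after payment $4,454.84.
Month 2: interest $93.18; balance after payment $3,788.02.
Closed form: n = −ln(1 − rB₀/P)/ln(1+r) = −ln(0.85942)/ln(1.02092) ≈ 7.319, so the balance reaches zero during payment 8.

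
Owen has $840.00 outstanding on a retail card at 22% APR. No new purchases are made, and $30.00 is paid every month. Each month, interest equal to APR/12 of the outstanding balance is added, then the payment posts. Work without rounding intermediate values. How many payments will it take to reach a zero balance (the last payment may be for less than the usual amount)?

Monthly rate r = 22%/12 = 1.83333% = 0.0183333.
Recurrence: B ← B·(1+r) − $30.00.
Month 1: interest $15.40; balance after payment $825.40.
Month 2: interest $15.13; balance after payment $810.53.
Closed form: n = −ln(1 − rB₀/P)/ln(1+r) = −ln(0.48667)/ln(1.01833) ≈ 39.641, so the balance reaches zero during payment 40.

40 months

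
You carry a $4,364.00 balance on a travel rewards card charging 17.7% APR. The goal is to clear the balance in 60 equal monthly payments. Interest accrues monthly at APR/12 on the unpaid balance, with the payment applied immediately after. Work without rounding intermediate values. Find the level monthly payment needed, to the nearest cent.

$110.11

Monthly rate r = 17.7%/12 = 1.475% = 0.01475.
Level-payment amortization: P = B₀·r / (1 − (1+r)^(−n)) = 4364.00·0.01475 / (1 − 1.01475^(−60)).
Denominator 1 − (1+r)^(−60) = 0.584609652.
P = 64.369 / 0.584609652 ≈ 110.11.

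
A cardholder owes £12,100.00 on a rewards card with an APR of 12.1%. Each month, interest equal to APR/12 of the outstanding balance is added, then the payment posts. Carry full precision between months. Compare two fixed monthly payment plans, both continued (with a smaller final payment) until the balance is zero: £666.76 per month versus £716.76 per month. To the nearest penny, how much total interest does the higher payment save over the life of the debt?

£99.91

Monthly rate r = 12.1%/12 = 1.00833% = 0.0100833.
At £666.76/mo: n = ⌈−ln(1 − rB₀/P)/ln(1+r)⌉ = 21 payments (last £96.34); total interest = total paid − £12,100.00 = £1,331.54.
At £716.76/mo: 19 payments (last £429.95); total interest £1,231.63.
Interest saved = £1,331.54 − £1,231.63 = £99.91.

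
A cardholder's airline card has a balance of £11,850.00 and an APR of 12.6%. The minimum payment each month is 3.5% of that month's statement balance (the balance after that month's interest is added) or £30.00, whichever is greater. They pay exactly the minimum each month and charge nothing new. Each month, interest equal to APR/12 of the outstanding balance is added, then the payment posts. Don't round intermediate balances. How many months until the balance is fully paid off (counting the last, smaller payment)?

139 months

Monthly rate r = 12.6%/12 = 1.05% = 0.0105.
While 3.5% of the post-interest balance exceeds £30.00, each month B ← (B·(1+r))·(1 − 0.035), i.e. B shrinks by the factor (1+r)·0.965 = 0.97513.
This holds for months 1–105. Entering month 106 the balance is £842.17; 3.5% of the post-interest balance is now below £30.00, so the flat £30.00 minimum applies from here.
From month 106 a fixed £30.00 at rate r clears £842.17 in 34 more payments. Total: 105 + 34 = 139 months.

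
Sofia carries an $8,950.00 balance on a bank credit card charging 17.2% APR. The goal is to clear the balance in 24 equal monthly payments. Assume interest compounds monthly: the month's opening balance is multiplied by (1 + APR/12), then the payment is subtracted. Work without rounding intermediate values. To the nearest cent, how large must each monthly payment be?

Monthly rate r = 17.2%/12 = 1.43333% = 0.0143333.
Level-payment amortization: P = B₀·r / (1 − (1+r)^(−n)) = 8950.00·0.0143333 / (1 − 1.01433^(−24)).
Denominator 1 − (1+r)^(−24) = 0.289337733.
P = 128.283 / 0.289337733 ≈ 443.37.

$443.37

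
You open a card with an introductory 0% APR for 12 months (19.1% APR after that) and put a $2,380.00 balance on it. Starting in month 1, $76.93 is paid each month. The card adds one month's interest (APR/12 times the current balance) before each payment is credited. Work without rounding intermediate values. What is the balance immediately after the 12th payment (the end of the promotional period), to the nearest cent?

$1,456.84

Promo months 1–12 at r₀ = 0%/12 = 0; months 13+ at r₁ = 19.1%/12 = 0.0159167.
After month 12 (no interest yet): B = $2,380.00 − 12·$76.93 = $1,456.84.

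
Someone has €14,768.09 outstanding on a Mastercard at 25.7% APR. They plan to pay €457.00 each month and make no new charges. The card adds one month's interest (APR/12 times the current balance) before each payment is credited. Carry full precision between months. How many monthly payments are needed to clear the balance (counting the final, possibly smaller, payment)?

Monthly rate r = 25.7%/12 = 2.14167% = 0.0214167.
Recurrence: B ← B·(1+r) − €457.00.
Month 1: interest €316.28; balance after payment €14,627.37.
Month 2: interest €313.27; balance after payment €14,483.64.
Closed form: n = −ln(1 − rB₀/P)/ln(1+r) = −ln(0.30791)/ln(1.02142) ≈ 55.588, so the balance reaches zero during payment 56.

56 months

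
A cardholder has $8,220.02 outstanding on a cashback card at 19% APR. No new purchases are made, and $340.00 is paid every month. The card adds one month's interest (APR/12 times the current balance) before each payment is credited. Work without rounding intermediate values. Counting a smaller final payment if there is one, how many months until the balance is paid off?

31 payments

Monthly rate r = 19%/12 = 1.58333% = 0.0158333.
Recurrence: B ← B·(1+r) − $340.00.
Month 1: interest $130.15; balance after payment $8,010.17.
Month 2: interest $126.83; balance after payment $7,797.00.
Closed form: n = −ln(1 − rB₀/P)/ln(1+r) = −ln(0.6172)/ln(1.01583) ≈ 30.718, so the balance reaches zero during payment 31.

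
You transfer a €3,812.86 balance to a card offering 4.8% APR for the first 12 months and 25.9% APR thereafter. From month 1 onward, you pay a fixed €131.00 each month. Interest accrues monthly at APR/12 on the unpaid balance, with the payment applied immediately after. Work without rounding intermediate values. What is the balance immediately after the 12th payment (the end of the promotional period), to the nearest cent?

€2,392.91

Promo months 1–12 at r₀ = 4.8%/12 = 0.004; months 13+ at r₁ = 25.9%/12 = 0.0215833.
After month 12: iterate B ← B·(1+r₀) − €131.00 for 12 months → €2,392.91.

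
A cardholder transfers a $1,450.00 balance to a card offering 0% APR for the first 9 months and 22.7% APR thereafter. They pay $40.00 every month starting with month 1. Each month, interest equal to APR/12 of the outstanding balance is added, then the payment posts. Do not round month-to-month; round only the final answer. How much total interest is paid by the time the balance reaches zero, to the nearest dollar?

$457

Promo months 1–9 at r₀ = 0%/12 = 0; months 10+ at r₁ = 22.7%/12 = 0.0189167.
After month 9 (no interest yet): B = $1,450.00 − 9·$40.00 = $1,090.00.
Then at r₁ with $40.00/mo: n₂ = −ln(1 − r₁·B/P)/ln(1+r₁) ≈ 38.67 → 39 more payments.
Total paid = 47·$40.00 + $26.71 = $1,906.71; interest = $1,906.71 − $1,450.00 = $456.71.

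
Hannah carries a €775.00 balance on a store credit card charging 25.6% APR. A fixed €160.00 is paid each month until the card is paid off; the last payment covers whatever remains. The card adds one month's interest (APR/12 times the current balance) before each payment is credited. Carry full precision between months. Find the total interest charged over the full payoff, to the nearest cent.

€51.96

Monthly rate r = 25.6%/12 = 2.13333% = 0.0213333.
Payoff takes n = ⌈−ln(1 − rB₀/P)/ln(1+r)⌉ = ⌈5.167⌉ = 6 payments; the last is €26.96.
Total paid = 5·€160.00 + €26.96 = €826.96.
Total interest = total paid − principal = €826.96 − €775.00 = €51.96.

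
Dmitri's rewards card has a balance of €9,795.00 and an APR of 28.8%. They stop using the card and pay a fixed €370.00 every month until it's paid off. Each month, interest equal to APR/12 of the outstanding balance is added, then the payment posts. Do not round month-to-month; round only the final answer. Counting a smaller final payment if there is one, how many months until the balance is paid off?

Monthly rate r = 28.8%/12 = 2.4% = 0.024.
Recurrence: B ← B·(1+r) − €370.00.
Month 1: interest €235.08; balance after payment €9,660.08.
Month 2: interest €231.84; balance after payment €9,521.92.
Closed form: n = −ln(1 − rB₀/P)/ln(1+r) = −ln(0.36465)/ln(1.024) ≈ 42.537, so the balance reaches zero during payment 43.

43 payments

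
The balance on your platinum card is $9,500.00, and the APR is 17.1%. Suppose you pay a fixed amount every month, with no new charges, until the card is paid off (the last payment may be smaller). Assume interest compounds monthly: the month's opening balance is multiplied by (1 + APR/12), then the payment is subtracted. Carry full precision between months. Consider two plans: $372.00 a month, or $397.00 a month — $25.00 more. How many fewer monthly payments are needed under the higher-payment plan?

2 fewer payments

Monthly rate r = 17.1%/12 = 1.425% = 0.01425.
At $372.00/mo: n = ⌈−ln(1 − rB₀/P)/ln(1+r)⌉ = 32 payments (last $362.49); total interest = total paid − $9,500.00 = $2,394.49.
At $397.00/mo: 30 payments (last $188.43); total interest $2,201.43.
Payments saved = 32 − 30 = 2.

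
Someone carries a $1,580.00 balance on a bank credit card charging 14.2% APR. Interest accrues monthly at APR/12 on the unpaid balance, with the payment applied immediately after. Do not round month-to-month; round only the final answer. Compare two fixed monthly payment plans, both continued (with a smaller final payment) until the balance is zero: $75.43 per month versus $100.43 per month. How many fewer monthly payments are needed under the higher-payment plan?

7 fewer payments

Monthly rate r = 14.2%/12 = 1.18333% = 0.0118333.
At $75.43/mo: n = ⌈−ln(1 − rB₀/P)/ln(1+r)⌉ = 25 payments (last $16.17); total interest = total paid − $1,580.00 = $246.49.
At $100.43/mo: 18 payments (last $51.48); total interest $178.79.
Payments saved = 25 − 18 = 7.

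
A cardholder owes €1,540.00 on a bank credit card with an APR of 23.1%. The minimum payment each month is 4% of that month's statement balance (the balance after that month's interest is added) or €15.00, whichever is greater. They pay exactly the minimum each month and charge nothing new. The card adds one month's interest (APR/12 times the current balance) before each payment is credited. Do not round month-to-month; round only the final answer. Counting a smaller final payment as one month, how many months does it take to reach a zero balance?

100 months

Monthly rate r = 23.1%/12 = 1.925% = 0.01925.
While 4% of the post-interest balance exceeds €15.00, each month B ← (B·(1+r))·(1 − 0.04), i.e. B shrinks by the factor (1+r)·0.96 = 0.97848.
This holds for months 1–66. Entering month 67 the balance is €366.40; 4% of the post-interest balance is now below €15.00, so the flat €15.00 minimum applies from here.
From month 67 a fixed €15.00 at rate r clears €366.40 in 34 more payments. Total: 66 + 34 = 100 months.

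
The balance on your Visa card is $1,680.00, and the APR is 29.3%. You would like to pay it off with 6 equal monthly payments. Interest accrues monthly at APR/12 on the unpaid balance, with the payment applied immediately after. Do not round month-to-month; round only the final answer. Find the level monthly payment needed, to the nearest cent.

Monthly rate r = 29.3%/12 = 2.44167% = 0.0244167.
Level-payment amortization: P = B₀·r / (1 − (1+r)^(−n)) = 1680.00·0.0244167 / (1 − 1.02442^(−6)).
Denominator 1 − (1+r)^(−6) = 0.134752832.
P = 41.02 / 0.134752832 ≈ 304.41.

$304.41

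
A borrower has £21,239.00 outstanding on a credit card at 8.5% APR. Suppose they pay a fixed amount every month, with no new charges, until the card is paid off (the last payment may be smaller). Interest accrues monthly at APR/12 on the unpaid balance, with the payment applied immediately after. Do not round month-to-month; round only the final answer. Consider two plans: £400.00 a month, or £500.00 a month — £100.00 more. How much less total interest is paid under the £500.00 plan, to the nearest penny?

£1,379.77

Monthly rate r = 8.5%/12 = 0.708333% = 0.00708333.
At £400.00/mo: n = ⌈−ln(1 − rB₀/P)/ln(1+r)⌉ = 67 payments (last £335.95); total interest = total paid − £21,239.00 = £5,496.95.
At £500.00/mo: 51 payments (last £356.18); total interest £4,117.18.
Interest saved = £5,496.95 − £4,117.18 = £1,379.77.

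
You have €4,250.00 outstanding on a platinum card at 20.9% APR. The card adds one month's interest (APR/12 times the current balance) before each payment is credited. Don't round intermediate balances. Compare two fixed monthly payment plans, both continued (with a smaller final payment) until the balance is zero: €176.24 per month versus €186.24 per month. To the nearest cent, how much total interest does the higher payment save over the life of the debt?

€95.97

Monthly rate r = 20.9%/12 = 1.74167% = 0.0174167.
At €176.24/mo: n = ⌈−ln(1 − rB₀/P)/ln(1+r)⌉ = 32 payments (last €96.92); total interest = total paid − €4,250.00 = €1,310.36.
At €186.24/mo: 30 payments (last €63.43); total interest €1,214.39.
Interest saved = €1,310.36 − €1,214.39 = €95.97.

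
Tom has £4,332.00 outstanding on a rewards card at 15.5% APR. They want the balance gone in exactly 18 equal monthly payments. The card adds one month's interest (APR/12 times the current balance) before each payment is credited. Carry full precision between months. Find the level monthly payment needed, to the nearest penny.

£271.27

Monthly rate r = 15.5%/12 = 1.29167% = 0.0129167.
Level-payment amortization: P = B₀·r / (1 − (1+r)^(−n)) = 4332.00·0.0129167 / (1 − 1.01292^(−18)).
Denominator 1 − (1+r)^(−18) = 0.206269458.
P = 55.955 / 0.206269458 ≈ 271.27.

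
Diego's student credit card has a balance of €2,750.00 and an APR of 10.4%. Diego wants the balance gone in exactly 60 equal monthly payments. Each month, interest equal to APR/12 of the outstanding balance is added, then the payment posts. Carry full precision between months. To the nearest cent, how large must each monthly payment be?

Monthly rate r = 10.4%/12 = 0.866667% = 0.00866667.
Level-payment amortization: P = B₀·r / (1 − (1+r)^(−n)) = 2750.00·0.00866667 / (1 − 1.00867^(−60)).
Denominator 1 − (1+r)^(−60) = 0.404145996.
P = 23.8333 / 0.404145996 ≈ 58.97.

€58.97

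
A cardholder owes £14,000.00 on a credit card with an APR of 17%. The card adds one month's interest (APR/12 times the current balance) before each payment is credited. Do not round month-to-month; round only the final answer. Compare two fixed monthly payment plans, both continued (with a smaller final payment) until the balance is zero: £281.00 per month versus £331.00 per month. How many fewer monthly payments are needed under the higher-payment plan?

Monthly rate r = 17%/12 = 1.41667% = 0.0141667.
At £281.00/mo: n = ⌈−ln(1 − rB₀/P)/ln(1+r)⌉ = 87 payments (last £274.79); total interest = total paid − £14,000.00 = £10,440.79.
At £331.00/mo: 65 payments (last £328.83); total interest £7,512.83.
Payments saved = 87 − 65 = 22.

22 fewer payments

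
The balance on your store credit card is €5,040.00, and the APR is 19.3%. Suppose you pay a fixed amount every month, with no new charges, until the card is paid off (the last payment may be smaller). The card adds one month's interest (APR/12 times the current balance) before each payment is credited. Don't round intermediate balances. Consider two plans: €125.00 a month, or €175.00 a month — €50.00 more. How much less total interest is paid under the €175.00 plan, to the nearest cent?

Monthly rate r = 19.3%/12 = 1.60833% = 0.0160833.
At €125.00/mo: n = ⌈−ln(1 − rB₀/P)/ln(1+r)⌉ = 66 payments (last €65.98); total interest = total paid − €5,040.00 = €3,150.98.
At €175.00/mo: 39 payments (last €173.59); total interest €1,783.59.
Interest saved = €3,150.98 − €1,783.59 = €1,367.39.

€1,367.39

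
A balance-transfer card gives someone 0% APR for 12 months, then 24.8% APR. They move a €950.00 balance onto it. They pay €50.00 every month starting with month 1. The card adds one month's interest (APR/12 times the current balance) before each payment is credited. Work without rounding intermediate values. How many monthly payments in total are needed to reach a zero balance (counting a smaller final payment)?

Promo months 1–12 at r₀ = 0%/12 = 0; months 13+ at r₁ = 24.8%/12 = 0.0206667.
After month 12 (no interest yet): B = €950.00 − 12·€50.00 = €350.00.
Then at r₁ with €50.00/mo: n₂ = −ln(1 − r₁·B/P)/ln(1+r₁) ≈ 7.64 → 8 more payments.

20 months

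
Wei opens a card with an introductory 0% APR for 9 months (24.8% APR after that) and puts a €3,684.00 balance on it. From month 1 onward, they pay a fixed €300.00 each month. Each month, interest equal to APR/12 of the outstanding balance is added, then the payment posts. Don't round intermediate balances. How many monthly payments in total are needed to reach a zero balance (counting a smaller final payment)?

13 months

Promo months 1–9 at r₀ = 0%/12 = 0; months 10+ at r₁ = 24.8%/12 = 0.0206667.
After month 9 (no interest yet): B = €3,684.00 − 9·€300.00 = €984.00.
Then at r₁ with €300.00/mo: n₂ = −ln(1 − r₁·B/P)/ln(1+r₁) ≈ 3.43 → 4 more payments.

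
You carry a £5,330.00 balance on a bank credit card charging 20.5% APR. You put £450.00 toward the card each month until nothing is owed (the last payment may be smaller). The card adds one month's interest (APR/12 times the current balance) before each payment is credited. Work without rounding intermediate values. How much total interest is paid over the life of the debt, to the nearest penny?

£676.76

Monthly rate r = 20.5%/12 = 1.70833% = 0.0170833.
Payoff takes n = ⌈−ln(1 − rB₀/P)/ln(1+r)⌉ = ⌈13.346⌉ = 14 payments; the last is £156.76.
Total paid = 13·£450.00 + £156.76 = £6,006.76.
Total interest = total paid − principal = £6,006.76 − £5,330.00 = £676.76.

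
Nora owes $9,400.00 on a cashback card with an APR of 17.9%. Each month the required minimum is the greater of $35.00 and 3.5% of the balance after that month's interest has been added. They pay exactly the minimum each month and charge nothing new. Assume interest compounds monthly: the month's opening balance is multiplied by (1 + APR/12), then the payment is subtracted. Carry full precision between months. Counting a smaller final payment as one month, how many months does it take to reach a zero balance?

Monthly rate r = 17.9%/12 = 1.49167% = 0.0149167.
While 3.5% of the post-interest balance exceeds $35.00, each month B ← (B·(1+r))·(1 − 0.035), i.e. B shrinks by the factor (1+r)·0.965 = 0.97939.
This holds for months 1–109. Entering month 110 the balance is $971.67; 3.5% of the post-interest balance is now below $35.00, so the flat $35.00 minimum applies from here.
From month 110 a fixed $35.00 at rate r clears $971.67 in 37 more payments. Total: 109 + 37 = 146 months.

146 months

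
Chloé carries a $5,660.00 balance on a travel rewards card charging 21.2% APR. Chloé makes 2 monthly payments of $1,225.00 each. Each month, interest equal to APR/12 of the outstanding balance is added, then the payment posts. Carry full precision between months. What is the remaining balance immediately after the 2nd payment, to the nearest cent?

$3,390.11

Monthly rate r = 21.2%/12 = 1.76667% = 0.0176667.
Each month: B ← B·(1+r) − $1,225.00.
Month 1: interest $99.99; balance after payment $4,534.99.
Month 2: interest $80.12; balance after payment $3,390.11.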